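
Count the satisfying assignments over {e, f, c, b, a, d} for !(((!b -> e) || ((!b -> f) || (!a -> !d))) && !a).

Initial set: {!(((!b -> e) || ((!b -> f) || (!a -> !d))) && !a)}.
!(((!b -> e) || ((!b -> f) || (!a -> !d))) && !a): β-rule — branch into !((!b -> e) || ((!b -> f) || (!a -> !d)))  //  !!a.
  branch 1 (add !((!b -> e) || ((!b -> f) || (!a -> !d)))):
    !((!b -> e) || ((!b -> f) || (!a -> !d))): α-rule — add !(!b -> e), !((!b -> f) || (!a -> !d)).
    !(!b -> e): α-rule — add !b, !e.
    !((!b -> f) || (!a -> !d)): α-rule — add !(!b -> f), !(!a -> !d).
    !(!b -> f): α-rule — add !b, !f.
    !(!a -> !d): α-rule — add !a, !!d.
    ○ open, literals {a=0, b=0, d=1, e=0, f=0}.
  branch 2 (add !!a):
    ○ open, literals {a=1}.
0 branches closed, 2 open.
Each open branch fixes some atoms; the unmentioned ones are free. Counting distinct full assignments: branch {a=0, b=0, d=1, e=0, f=0} (c) contributes 2 new; branch {a=1} (e, f, c, b, d) contributes 32 new. Total: 34.

34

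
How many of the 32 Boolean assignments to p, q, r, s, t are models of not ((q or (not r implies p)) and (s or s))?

Initial set: {T not ((q or (not r implies p)) and (s or s))}.
T not ((q or (not r implies p)) and (s or s)): β-rule — branch into F (q or (not r implies p))  //  F (s or s).
  branch 1 (add F (q or (not r implies p))):
    F (q or (not r implies p)): α-rule — add F q, F (not r implies p).
    F (not r implies p): α-rule — add T not r, F p.
    ○ open, literals {p=0, q=0, r=0}.
  branch 2 (add F (s or s)):
    F (s or s): α-rule — add F s, F s.
    ○ open, literals {s=0}.
0 branches closed, 2 open.
Each open branch fixes some atoms; the unmentioned ones are free. Counting distinct full assignments: branch {p=0, q=0, r=0} (s, t) contributes 4 new; branch {s=0} (p, q, r, t) contributes 14 new. Total: 18.

18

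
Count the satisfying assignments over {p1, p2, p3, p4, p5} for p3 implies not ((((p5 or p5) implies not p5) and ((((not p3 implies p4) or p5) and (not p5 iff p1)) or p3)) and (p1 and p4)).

Initial set: {(p3 implies not ((((p5 or p5) implies not p5) and ((((not p3 implies p4) or p5) and (not p5 iff p1)) or p3)) and (p1 and p4)))}.
(p3 implies not ((((p5 or p5) implies not p5) and ((((not p3 implies p4) or p5) and (not p5 iff p1)) or p3)) and (p1 and p4))): β-rule — branch into not p3  //  not ((((p5 or p5) implies not p5) and ((((not p3 implies p4) or p5) and (not p5 iff p1)) or p3)) and (p1 and p4)).
  branch 1 (add not p3):
    ○ open, literals {p3=0}.
  branch 2 (add not ((((p5 or p5) implies not p5) and ((((not p3 implies p4) or p5) and (not p5 iff p1)) or p3)) and (p1 and p4))):
    not ((((p5 or p5) implies not p5) and ((((not p3 implies p4) or p5) and (not p5 iff p1)) or p3)) and (p1 and p4)): β-rule — branch into not (((p5 or p5) implies not p5) and ((((not p3 implies p4) or p5) and (not p5 iff p1)) or p3))  //  not (p1 and p4).
      branch 2.1 (add not (((p5 or p5) implies not p5) and ((((not p3 implies p4) or p5) and (not p5 iff p1)) or p3))):
        not (((p5 or p5) implies not p5) and ((((not p3 implies p4) or p5) and (not p5 iff p1)) or p3)): β-rule — branch into not ((p5 or p5) implies not p5)  //  not ((((not p3 implies p4) or p5) and (not p5 iff p1)) or p3).
          branch 2.1.1 (add not ((p5 or p5) implies not p5)):
            not ((p5 or p5) implies not p5): α-rule — add (p5 or p5), not not p5.
            (p5 or p5): β-rule — branch into p5  //  p5.
              branch 2.1.1.1 (add p5):
                ○ open, literals {p5=1}.
              branch 2.1.1.2 (add p5):
                ○ open, literals {p5=1}.
          branch 2.1.2 (add not ((((not p3 implies p4) or p5) and (not p5 iff p1)) or p3)):
            not ((((not p3 implies p4) or p5) and (not p5 iff p1)) or p3): α-rule — add not (((not p3 implies p4) or p5) and (not p5 iff p1)), not p3.
            not (((not p3 implies p4) or p5) and (not p5 iff p1)): β-rule — branch into not ((not p3 implies p4) or p5)  //  not (not p5 iff p1).
              branch 2.1.2.1 (add not ((not p3 implies p4) or p5)):
                not ((not p3 implies p4) or p5): α-rule — add not (not p3 implies p4), not p5.
                not (not p3 implies p4): α-rule — add not p3, not p4.
                ○ open, literals {p3=0, p4=0, p5=0}.
              branch 2.1.2.2 (add not (not p5 iff p1)):
                not (not p5 iff p1): β-rule — branch into not p5, not p1  //  not not p5, p1.
                  branch 2.1.2.2.1 (add not p5, not p1):
                    ○ open, literals {p1=0, p3=0, p5=0}.
                  branch 2.1.2.2.2 (add not not p5, p1):
                    ○ open, literals {p1=1, p3=0, p5=1}.
      branch 2.2 (add not (p1 and p4)):
        not (p1 and p4): β-rule — branch into not p1  //  not p4.
          branch 2.2.1 (add not p1):
            ○ open, literals {p1=0}.
          branch 2.2.2 (add not p4):
            ○ open, literals {p4=0}.
0 branches closed, 8 open.
Each open branch fixes some atoms; the unmentioned ones are free. Counting distinct full assignments: branch {p3=0} (p1, p2, p4, p5) contributes 16 new; branch {p5=1} (p1, p2, p3, p4) contributes 8 new; branch {p5=1} (p1, p2, p3, p4) contributes 0 new; branch {p3=0, p4=0, p5=0} (p1, p2) contributes 0 new; branch {p1=0, p3=0, p5=0} (p2, p4) contributes 0 new; branch {p1=1, p3=0, p5=1} (p2, p4) contributes 0 new; branch {p1=0} (p2, p3, p4, p5) contributes 4 new; branch {p4=0} (p1, p2, p3, p5) contributes 2 new. Total: 30.

30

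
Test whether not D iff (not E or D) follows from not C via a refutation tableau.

No

Initial set: {not C; not (not D iff (not E or D))}.
not (not D iff (not E or D)): β-rule — branch into not D, not (not E or D)  //  not not D, (not E or D).
  branch 1 (add not D, not (not E or D)):
    not (not E or D): α-rule — add not not E, not D.
    ○ open, literals {C=false, D=false, E=true}.
  branch 2 (add not not D, (not E or D)):
    (not E or D): β-rule — branch into not E  //  D.
      branch 2.1 (add not E):
        ○ open, literals {C=false, D=true, E=false}.
      branch 2.2 (add D):
        ○ open, literals {C=false, D=true}.
0 branches closed, 3 open.
An open branch gives a countermodel: C=false, D=false, E=true (unmentioned atoms arbitrary); the premises hold there but the conclusion fails.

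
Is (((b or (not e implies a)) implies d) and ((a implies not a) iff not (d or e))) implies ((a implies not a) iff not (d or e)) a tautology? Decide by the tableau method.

Assume the negation and expand:
Initial set: {F ((((b or (not e implies a)) implies d) and ((a implies not a) iff not (d or e))) implies ((a implies not a) iff not (d or e)))}.
F ((((b or (not e implies a)) implies d) and ((a implies not a) iff not (d or e))) implies ((a implies not a) iff not (d or e))): α-rule — add T (((b or (not e implies a)) implies d) and ((a implies not a) iff not (d or e))), F ((a implies not a) iff not (d or e)).
T (((b or (not e implies a)) implies d) and ((a implies not a) iff not (d or e))): α-rule — add T ((b or (not e implies a)) implies d), T ((a implies not a) iff not (d or e)).
F ((a implies not a) iff not (d or e)): β-rule — branch into T (a implies not a), F not (d or e)  //  F (a implies not a), T not (d or e).
  branch 1 (add T (a implies not a), F not (d or e)):
    T ((b or (not e implies a)) implies d): β-rule — branch into F (b or (not e implies a))  //  T d.
      branch 1.1 (add F (b or (not e implies a))):
        F (b or (not e implies a)): α-rule — add F b, F (not e implies a).
        F (not e implies a): α-rule — add T not e, F a.
        T ((a implies not a) iff not (d or e)): β-rule — branch into T (a implies not a), T not (d or e)  //  F (a implies not a), F not (d or e).
          branch 1.1.1 (add T (a implies not a), T not (d or e)):
            T not (d or e): α-rule — add F d, F e.
            T (a implies not a): β-rule — branch into F a  //  T not a.
              branch 1.1.1.1 (add F a):
                F not (d or e): β-rule — branch into T d  //  T e.
                  branch 1.1.1.1.1 (add T d):
                    × closes — contains both d and not d.
                  branch 1.1.1.1.2 (add T e):
                    × closes — contains both e and not e.
              branch 1.1.1.2 (add T not a):
                F not (d or e): β-rule — branch into T d  //  T e.
                  branch 1.1.1.2.1 (add T d):
                    × closes — contains both d and not d.
                  branch 1.1.1.2.2 (add T e):
                    × closes — contains both e and not e.
          branch 1.1.2 (add F (a implies not a), F not (d or e)):
            F (a implies not a): α-rule — add T a, F not a.
            × closes — contains both a and not a.
      branch 1.2 (add T d):
        T ((a implies not a) iff not (d or e)): β-rule — branch into T (a implies not a), T not (d or e)  //  F (a implies not a), F not (d or e).
          branch 1.2.1 (add T (a implies not a), T not (d or e)):
            T not (d or e): α-rule — add F d, F e.
            × closes — contains both d and not d.
          branch 1.2.2 (add F (a implies not a), F not (d or e)):
            F (a implies not a): α-rule — add T a, F not a.
            T (a implies not a): β-rule — branch into F a  //  T not a.
              branch 1.2.2.1 (add F a):
                × closes — contains both a and not a.
              branch 1.2.2.2 (add T not a):
                × closes — contains both a and not a.
  branch 2 (add F (a implies not a), T not (d or e)):
    F (a implies not a): α-rule — add T a, F not a.
    T not (d or e): α-rule — add F d, F e.
    T ((b or (not e implies a)) implies d): β-rule — branch into F (b or (not e implies a))  //  T d.
      branch 2.1 (add F (b or (not e implies a))):
        F (b or (not e implies a)): α-rule — add F b, F (not e implies a).
        F (not e implies a): α-rule — add T not e, F a.
        × closes — contains both a and not a.
      branch 2.2 (add T d):
        × closes — contains both d and not d.
All 10 branches close.
Every branch closed, so the negation is unsatisfiable and the formula is valid.

Valid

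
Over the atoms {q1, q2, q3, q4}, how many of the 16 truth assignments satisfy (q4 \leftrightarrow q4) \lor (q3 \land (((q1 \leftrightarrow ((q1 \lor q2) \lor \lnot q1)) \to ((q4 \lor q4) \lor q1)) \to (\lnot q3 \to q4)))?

16

Initial set: {((q4 \leftrightarrow q4) \lor (q3 \land (((q1 \leftrightarrow ((q1 \lor q2) \lor \lnot q1)) \to ((q4 \lor q4) \lor q1)) \to (\lnot q3 \to q4))))}.
((q4 \leftrightarrow q4) \lor (q3 \land (((q1 \leftrightarrow ((q1 \lor q2) \lor \lnot q1)) \to ((q4 \lor q4) \lor q1)) \to (\lnot q3 \to q4)))): β-rule — branch into (q4 \leftrightarrow q4)  //  (q3 \land (((q1 \leftrightarrow ((q1 \lor q2) \lor \lnot q1)) \to ((q4 \lor q4) \lor q1)) \to (\lnot q3 \to q4))).
  branch 1 (add (q4 \leftrightarrow q4)):
    (q4 \leftrightarrow q4): β-rule — branch into q4, q4  //  \lnot q4, \lnot q4.
      branch 1.1 (add q4, q4):
        ○ open, literals {q4=1}.
      branch 1.2 (add \lnot q4, \lnot q4):
        ○ open, literals {q4=0}.
  branch 2 (add (q3 \land (((q1 \leftrightarrow ((q1 \lor q2) \lor \lnot q1)) \to ((q4 \lor q4) \lor q1)) \to (\lnot q3 \to q4)))):
    (q3 \land (((q1 \leftrightarrow ((q1 \lor q2) \lor \lnot q1)) \to ((q4 \lor q4) \lor q1)) \to (\lnot q3 \to q4))): α-rule — add q3, (((q1 \leftrightarrow ((q1 \lor q2) \lor \lnot q1)) \to ((q4 \lor q4) \lor q1)) \to (\lnot q3 \to q4)).
    (((q1 \leftrightarrow ((q1 \lor q2) \lor \lnot q1)) \to ((q4 \lor q4) \lor q1)) \to (\lnot q3 \to q4)): β-rule — branch into \lnot ((q1 \leftrightarrow ((q1 \lor q2) \lor \lnot q1)) \to ((q4 \lor q4) \lor q1))  //  (\lnot q3 \to q4).
      branch 2.1 (add \lnot ((q1 \leftrightarrow ((q1 \lor q2) \lor \lnot q1)) \to ((q4 \lor q4) \lor q1))):
        \lnot ((q1 \leftrightarrow ((q1 \lor q2) \lor \lnot q1)) \to ((q4 \lor q4) \lor q1)): α-rule — add (q1 \leftrightarrow ((q1 \lor q2) \lor \lnot q1)), \lnot ((q4 \lor q4) \lor q1).
        \lnot ((q4 \lor q4) \lor q1): α-rule — add \lnot (q4 \lor q4), \lnot q1.
        \lnot (q4 \lor q4): α-rule — add \lnot q4, \lnot q4.
        (q1 \leftrightarrow ((q1 \lor q2) \lor \lnot q1)): β-rule — branch into q1, ((q1 \lor q2) \lor \lnot q1)  //  \lnot q1, \lnot ((q1 \lor q2) \lor \lnot q1).
          branch 2.1.1 (add q1, ((q1 \lor q2) \lor \lnot q1)):
            × closes — contains both q1 and \lnot q1.
          branch 2.1.2 (add \lnot q1, \lnot ((q1 \lor q2) \lor \lnot q1)):
            \lnot ((q1 \lor q2) \lor \lnot q1): α-rule — add \lnot (q1 \lor q2), \lnot \lnot q1.
            × closes — contains both q1 and \lnot q1.
      branch 2.2 (add (\lnot q3 \to q4)):
        (\lnot q3 \to q4): β-rule — branch into \lnot \lnot q3  //  q4.
          branch 2.2.1 (add \lnot \lnot q3):
            ○ open, literals {q3=1}.
          branch 2.2.2 (add q4):
            ○ open, literals {q3=1, q4=1}.
2 branches closed, 4 open.
Each open branch fixes some atoms; the unmentioned ones are free. Counting distinct full assignments: branch {q4=1} (q1, q2, q3) contributes 8 new; branch {q4=0} (q1, q2, q3) contributes 8 new; branch {q3=1} (q1, q2, q4) contributes 0 new; branch {q3=1, q4=1} (q1, q2) contributes 0 new. Total: 16.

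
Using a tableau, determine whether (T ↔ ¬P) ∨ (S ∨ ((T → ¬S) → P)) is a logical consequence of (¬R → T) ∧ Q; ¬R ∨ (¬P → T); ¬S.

Initial set: {((¬R → T) ∧ Q); (¬R ∨ (¬P → T)); ¬S; ¬((T ↔ ¬P) ∨ (S ∨ ((T → ¬S) → P)))}.
((¬R → T) ∧ Q): α-rule — add (¬R → T), Q.
¬((T ↔ ¬P) ∨ (S ∨ ((T → ¬S) → P))): α-rule — add ¬(T ↔ ¬P), ¬(S ∨ ((T → ¬S) → P)).
¬(S ∨ ((T → ¬S) → P)): α-rule — add ¬S, ¬((T → ¬S) → P).
¬((T → ¬S) → P): α-rule — add (T → ¬S), ¬P.
(¬R ∨ (¬P → T)): β-rule — branch into ¬R  //  (¬P → T).
  branch 1 (add ¬R):
    (¬R → T): β-rule — branch into ¬¬R  //  T.
      branch 1.1 (add ¬¬R):
        × closes — contains both R and ¬R.
      branch 1.2 (add T):
        ¬(T ↔ ¬P): β-rule — branch into T, ¬¬P  //  ¬T, ¬P.
          branch 1.2.1 (add T, ¬¬P):
            × closes — contains both P and ¬P.
          branch 1.2.2 (add ¬T, ¬P):
            × closes — contains both T and ¬T.
  branch 2 (add (¬P → T)):
    (¬R → T): β-rule — branch into ¬¬R  //  T.
      branch 2.1 (add ¬¬R):
        ¬(T ↔ ¬P): β-rule — branch into T, ¬¬P  //  ¬T, ¬P.
          branch 2.1.1 (add T, ¬¬P):
            × closes — contains both P and ¬P.
          branch 2.1.2 (add ¬T, ¬P):
            (T → ¬S): β-rule — branch into ¬T  //  ¬S.
              branch 2.1.2.1 (add ¬T):
                (¬P → T): β-rule — branch into ¬¬P  //  T.
                  branch 2.1.2.1.1 (add ¬¬P):
                    × closes — contains both P and ¬P.
                  branch 2.1.2.1.2 (add T):
                    × closes — contains both T and ¬T.
              branch 2.1.2.2 (add ¬S):
                (¬P → T): β-rule — branch into ¬¬P  //  T.
                  branch 2.1.2.2.1 (add ¬¬P):
                    × closes — contains both P and ¬P.
                  branch 2.1.2.2.2 (add T):
                    × closes — contains both T and ¬T.
      branch 2.2 (add T):
        ¬(T ↔ ¬P): β-rule — branch into T, ¬¬P  //  ¬T, ¬P.
          branch 2.2.1 (add T, ¬¬P):
            × closes — contains both P and ¬P.
          branch 2.2.2 (add ¬T, ¬P):
            × closes — contains both T and ¬T.
All 10 branches close.
Every branch closed, so the premises entail the conclusion.

Yes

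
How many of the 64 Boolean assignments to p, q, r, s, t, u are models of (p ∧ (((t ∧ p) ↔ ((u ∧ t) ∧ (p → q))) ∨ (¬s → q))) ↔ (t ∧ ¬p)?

Initial set: {T ((p ∧ (((t ∧ p) ↔ ((u ∧ t) ∧ (p → q))) ∨ (¬s → q))) ↔ (t ∧ ¬p))}.
T ((p ∧ (((t ∧ p) ↔ ((u ∧ t) ∧ (p → q))) ∨ (¬s → q))) ↔ (t ∧ ¬p)): β-rule — branch into T (p ∧ (((t ∧ p) ↔ ((u ∧ t) ∧ (p → q))) ∨ (¬s → q))), T (t ∧ ¬p)  //  F (p ∧ (((t ∧ p) ↔ ((u ∧ t) ∧ (p → q))) ∨ (¬s → q))), F (t ∧ ¬p).
  branch 1 (add T (p ∧ (((t ∧ p) ↔ ((u ∧ t) ∧ (p → q))) ∨ (¬s → q))), T (t ∧ ¬p)):
    T (p ∧ (((t ∧ p) ↔ ((u ∧ t) ∧ (p → q))) ∨ (¬s → q))): α-rule — add T p, T (((t ∧ p) ↔ ((u ∧ t) ∧ (p → q))) ∨ (¬s → q)).
    T (t ∧ ¬p): α-rule — add T t, T ¬p.
    × closes — contains both p and ¬p.
  branch 2 (add F (p ∧ (((t ∧ p) ↔ ((u ∧ t) ∧ (p → q))) ∨ (¬s → q))), F (t ∧ ¬p)):
    F (p ∧ (((t ∧ p) ↔ ((u ∧ t) ∧ (p → q))) ∨ (¬s → q))): β-rule — branch into F p  //  F (((t ∧ p) ↔ ((u ∧ t) ∧ (p → q))) ∨ (¬s → q)).
      branch 2.1 (add F p):
        F (t ∧ ¬p): β-rule — branch into F t  //  F ¬p.
          branch 2.1.1 (add F t):
            ○ open, literals {p=F, t=F}.
          branch 2.1.2 (add F ¬p):
            × closes — contains both p and ¬p.
      branch 2.2 (add F (((t ∧ p) ↔ ((u ∧ t) ∧ (p → q))) ∨ (¬s → q))):
        F (((t ∧ p) ↔ ((u ∧ t) ∧ (p → q))) ∨ (¬s → q)): α-rule — add F ((t ∧ p) ↔ ((u ∧ t) ∧ (p → q))), F (¬s → q).
        F (¬s → q): α-rule — add T ¬s, F q.
        F (t ∧ ¬p): β-rule — branch into F t  //  F ¬p.
          branch 2.2.1 (add F t):
            F ((t ∧ p) ↔ ((u ∧ t) ∧ (p → q))): β-rule — branch into T (t ∧ p), F ((u ∧ t) ∧ (p → q))  //  F (t ∧ p), T ((u ∧ t) ∧ (p → q)).
              branch 2.2.1.1 (add T (t ∧ p), F ((u ∧ t) ∧ (p → q))):
                T (t ∧ p): α-rule — add T t, T p.
                × closes — contains both t and ¬t.
              branch 2.2.1.2 (add F (t ∧ p), T ((u ∧ t) ∧ (p → q))):
                T ((u ∧ t) ∧ (p → q)): α-rule — add T (u ∧ t), T (p → q).
                T (u ∧ t): α-rule — add T u, T t.
                × closes — contains both t and ¬t.
          branch 2.2.2 (add F ¬p):
            F ((t ∧ p) ↔ ((u ∧ t) ∧ (p → q))): β-rule — branch into T (t ∧ p), F ((u ∧ t) ∧ (p → q))  //  F (t ∧ p), T ((u ∧ t) ∧ (p → q)).
              branch 2.2.2.1 (add T (t ∧ p), F ((u ∧ t) ∧ (p → q))):
                T (t ∧ p): α-rule — add T t, T p.
                F ((u ∧ t) ∧ (p → q)): β-rule — branch into F (u ∧ t)  //  F (p → q).
                  branch 2.2.2.1.1 (add F (u ∧ t)):
                    F (u ∧ t): β-rule — branch into F u  //  F t.
                      branch 2.2.2.1.1.1 (add F u):
                        ○ open, literals {p=T, q=F, s=F, t=T, u=F}.
                      branch 2.2.2.1.1.2 (add F t):
                        × closes — contains both t and ¬t.
                  branch 2.2.2.1.2 (add F (p → q)):
                    F (p → q): α-rule — add T p, F q.
                    ○ open, literals {p=T, q=F, s=F, t=T}.
              branch 2.2.2.2 (add F (t ∧ p), T ((u ∧ t) ∧ (p → q))):
                T ((u ∧ t) ∧ (p → q)): α-rule — add T (u ∧ t), T (p → q).
                T (u ∧ t): α-rule — add T u, T t.
                F (t ∧ p): β-rule — branch into F t  //  F p.
                  branch 2.2.2.2.1 (add F t):
                    × closes — contains both t and ¬t.
                  branch 2.2.2.2.2 (add F p):
                    × closes — contains both p and ¬p.
7 branches closed, 3 open.
Each open branch fixes some atoms; the unmentioned ones are free. Counting distinct full assignments: branch {p=F, t=F} (q, r, s, u) contributes 16 new; branch {p=T, q=F, s=F, t=T, u=F} (r) contributes 2 new; branch {p=T, q=F, s=F, t=T} (r, u) contributes 2 new. Total: 20.

20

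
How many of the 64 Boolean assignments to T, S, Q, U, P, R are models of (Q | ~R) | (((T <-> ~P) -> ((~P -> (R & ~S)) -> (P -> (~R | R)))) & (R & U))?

56

Initial set: {((Q | ~R) | (((T <-> ~P) -> ((~P -> (R & ~S)) -> (P -> (~R | R)))) & (R & U)))}.
((Q | ~R) | (((T <-> ~P) -> ((~P -> (R & ~S)) -> (P -> (~R | R)))) & (R & U))): β-rule — branch into (Q | ~R)  //  (((T <-> ~P) -> ((~P -> (R & ~S)) -> (P -> (~R | R)))) & (R & U)).
  branch 1 (add (Q | ~R)):
    (Q | ~R): β-rule — branch into Q  //  ~R.
      branch 1.1 (add Q):
        ○ open, literals {Q=T}.
      branch 1.2 (add ~R):
        ○ open, literals {R=F}.
  branch 2 (add (((T <-> ~P) -> ((~P -> (R & ~S)) -> (P -> (~R | R)))) & (R & U))):
    (((T <-> ~P) -> ((~P -> (R & ~S)) -> (P -> (~R | R)))) & (R & U)): α-rule — add ((T <-> ~P) -> ((~P -> (R & ~S)) -> (P -> (~R | R)))), (R & U).
    (R & U): α-rule — add R, U.
    ((T <-> ~P) -> ((~P -> (R & ~S)) -> (P -> (~R | R)))): β-rule — branch into ~(T <-> ~P)  //  ((~P -> (R & ~S)) -> (P -> (~R | R))).
      branch 2.1 (add ~(T <-> ~P)):
        ~(T <-> ~P): β-rule — branch into T, ~~P  //  ~T, ~P.
          branch 2.1.1 (add T, ~~P):
            ○ open, literals {P=T, R=T, T=T, U=T}.
          branch 2.1.2 (add ~T, ~P):
            ○ open, literals {P=F, R=T, T=F, U=T}.
      branch 2.2 (add ((~P -> (R & ~S)) -> (P -> (~R | R)))):
        ((~P -> (R & ~S)) -> (P -> (~R | R))): β-rule — branch into ~(~P -> (R & ~S))  //  (P -> (~R | R)).
          branch 2.2.1 (add ~(~P -> (R & ~S))):
            ~(~P -> (R & ~S)): α-rule — add ~P, ~(R & ~S).
            ~(R & ~S): β-rule — branch into ~R  //  ~~S.
              branch 2.2.1.1 (add ~R):
                × closes — contains both R and ~R.
              branch 2.2.1.2 (add ~~S):
                ○ open, literals {P=F, R=T, S=T, U=T}.
          branch 2.2.2 (add (P -> (~R | R))):
            (P -> (~R | R)): β-rule — branch into ~P  //  (~R | R).
              branch 2.2.2.1 (add ~P):
                ○ open, literals {P=F, R=T, U=T}.
              branch 2.2.2.2 (add (~R | R)):
                (~R | R): β-rule — branch into ~R  //  R.
                  branch 2.2.2.2.1 (add ~R):
                    × closes — contains both R and ~R.
                  branch 2.2.2.2.2 (add R):
                    ○ open, literals {R=T, U=T}.
2 branches closed, 7 open.
Each open branch fixes some atoms; the unmentioned ones are free. Counting distinct full assignments: branch {Q=T} (T, S, U, P, R) contributes 32 new; branch {R=F} (T, S, Q, U, P) contributes 16 new; branch {P=T, R=T, T=T, U=T} (S, Q) contributes 2 new; branch {P=F, R=T, T=F, U=T} (S, Q) contributes 2 new; branch {P=F, R=T, S=T, U=T} (T, Q) contributes 1 new; branch {P=F, R=T, U=T} (T, S, Q) contributes 1 new; branch {R=T, U=T} (T, S, Q, P) contributes 2 new. Total: 56.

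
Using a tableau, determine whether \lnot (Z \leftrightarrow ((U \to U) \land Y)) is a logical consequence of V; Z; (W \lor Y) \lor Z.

No

Initial set: {V; Z; ((W \lor Y) \lor Z); \lnot \lnot (Z \leftrightarrow ((U \to U) \land Y))}.
((W \lor Y) \lor Z): β-rule — branch into (W \lor Y)  //  Z.
  branch 1 (add (W \lor Y)):
    \lnot \lnot (Z \leftrightarrow ((U \to U) \land Y)): β-rule — branch into Z, ((U \to U) \land Y)  //  \lnot Z, \lnot ((U \to U) \land Y).
      branch 1.1 (add Z, ((U \to U) \land Y)):
        ((U \to U) \land Y): α-rule — add (U \to U), Y.
        (W \lor Y): β-rule — branch into W  //  Y.
          branch 1.1.1 (add W):
            (U \to U): β-rule — branch into \lnot U  //  U.
              branch 1.1.1.1 (add \lnot U):
                ○ open, literals {U=0, V=1, W=1, Y=1, Z=1}.
              branch 1.1.1.2 (add U):
                ○ open, literals {U=1, V=1, W=1, Y=1, Z=1}.
          branch 1.1.2 (add Y):
            (U \to U): β-rule — branch into \lnot U  //  U.
              branch 1.1.2.1 (add \lnot U):
                ○ open, literals {U=0, V=1, Y=1, Z=1}.
              branch 1.1.2.2 (add U):
                ○ open, literals {U=1, V=1, Y=1, Z=1}.
      branch 1.2 (add \lnot Z, \lnot ((U \to U) \land Y)):
        × closes — contains both Z and \lnot Z.
  branch 2 (add Z):
    \lnot \lnot (Z \leftrightarrow ((U \to U) \land Y)): β-rule — branch into Z, ((U \to U) \land Y)  //  \lnot Z, \lnot ((U \to U) \land Y).
      branch 2.1 (add Z, ((U \to U) \land Y)):
        ((U \to U) \land Y): α-rule — add (U \to U), Y.
        (U \to U): β-rule — branch into \lnot U  //  U.
          branch 2.1.1 (add \lnot U):
            ○ open, literals {U=0, V=1, Y=1, Z=1}.
          branch 2.1.2 (add U):
            ○ open, literals {U=1, V=1, Y=1, Z=1}.
      branch 2.2 (add \lnot Z, \lnot ((U \to U) \land Y)):
        × closes — contains both Z and \lnot Z.
2 branches closed, 6 open.
An open branch gives a countermodel: U=0, V=1, W=1, Y=1, Z=1 (unmentioned atoms arbitrary); the premises hold there but the conclusion fails.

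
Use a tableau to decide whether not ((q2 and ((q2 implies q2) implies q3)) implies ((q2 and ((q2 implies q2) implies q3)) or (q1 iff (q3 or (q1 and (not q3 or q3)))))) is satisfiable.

Unsatisfiable

Initial set: {T not ((q2 and ((q2 implies q2) implies q3)) implies ((q2 and ((q2 implies q2) implies q3)) or (q1 iff (q3 or (q1 and (not q3 or q3))))))}.
T not ((q2 and ((q2 implies q2) implies q3)) implies ((q2 and ((q2 implies q2) implies q3)) or (q1 iff (q3 or (q1 and (not q3 or q3)))))): α-rule — add T (q2 and ((q2 implies q2) implies q3)), F ((q2 and ((q2 implies q2) implies q3)) or (q1 iff (q3 or (q1 and (not q3 or q3))))).
T (q2 and ((q2 implies q2) implies q3)): α-rule — add T q2, T ((q2 implies q2) implies q3).
F ((q2 and ((q2 implies q2) implies q3)) or (q1 iff (q3 or (q1 and (not q3 or q3))))): α-rule — add F (q2 and ((q2 implies q2) implies q3)), F (q1 iff (q3 or (q1 and (not q3 or q3)))).
T ((q2 implies q2) implies q3): β-rule — branch into F (q2 implies q2)  //  T q3.
  branch 1 (add F (q2 implies q2)):
    F (q2 implies q2): α-rule — add T q2, F q2.
    × closes — contains both q2 and not q2.
  branch 2 (add T q3):
    F (q2 and ((q2 implies q2) implies q3)): β-rule — branch into F q2  //  F ((q2 implies q2) implies q3).
      branch 2.1 (add F q2):
        × closes — contains both q2 and not q2.
      branch 2.2 (add F ((q2 implies q2) implies q3)):
        F ((q2 implies q2) implies q3): α-rule — add T (q2 implies q2), F q3.
        × closes — contains both q3 and not q3.
All 3 branches close.
Every branch closed; the formula is unsatisfiable.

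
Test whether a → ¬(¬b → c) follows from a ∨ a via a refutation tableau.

No

Initial set: {T (a ∨ a); F (a → ¬(¬b → c))}.
F (a → ¬(¬b → c)): α-rule — add T a, F ¬(¬b → c).
T (a ∨ a): β-rule — branch into T a  //  T a.
  branch 1 (add T a):
    F ¬(¬b → c): β-rule — branch into F ¬b  //  T c.
      branch 1.1 (add F ¬b):
        ○ open, literals {a=T, b=T}.
      branch 1.2 (add T c):
        ○ open, literals {a=T, c=T}.
  branch 2 (add T a):
    F ¬(¬b → c): β-rule — branch into F ¬b  //  T c.
      branch 2.1 (add F ¬b):
        ○ open, literals {a=T, b=T}.
      branch 2.2 (add T c):
        ○ open, literals {a=T, c=T}.
0 branches closed, 4 open.
An open branch gives a countermodel: a=T, b=T (unmentioned atoms arbitrary); the premises hold there but the conclusion fails.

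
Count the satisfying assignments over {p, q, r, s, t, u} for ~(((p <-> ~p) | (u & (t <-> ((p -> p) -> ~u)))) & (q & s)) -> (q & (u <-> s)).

16

Initial set: {(~(((p <-> ~p) | (u & (t <-> ((p -> p) -> ~u)))) & (q & s)) -> (q & (u <-> s)))}.
(~(((p <-> ~p) | (u & (t <-> ((p -> p) -> ~u)))) & (q & s)) -> (q & (u <-> s))): β-rule — branch into ~~(((p <-> ~p) | (u & (t <-> ((p -> p) -> ~u)))) & (q & s))  //  (q & (u <-> s)).
  branch 1 (add ~~(((p <-> ~p) | (u & (t <-> ((p -> p) -> ~u)))) & (q & s))):
    ~~(((p <-> ~p) | (u & (t <-> ((p -> p) -> ~u)))) & (q & s)): α-rule — add ((p <-> ~p) | (u & (t <-> ((p -> p) -> ~u)))), (q & s).
    (q & s): α-rule — add q, s.
    ((p <-> ~p) | (u & (t <-> ((p -> p) -> ~u)))): β-rule — branch into (p <-> ~p)  //  (u & (t <-> ((p -> p) -> ~u))).
      branch 1.1 (add (p <-> ~p)):
        (p <-> ~p): β-rule — branch into p, ~p  //  ~p, ~~p.
          branch 1.1.1 (add p, ~p):
            × closes — contains both p and ~p.
          branch 1.1.2 (add ~p, ~~p):
            × closes — contains both p and ~p.
      branch 1.2 (add (u & (t <-> ((p -> p) -> ~u)))):
        (u & (t <-> ((p -> p) -> ~u))): α-rule — add u, (t <-> ((p -> p) -> ~u)).
        (t <-> ((p -> p) -> ~u)): β-rule — branch into t, ((p -> p) -> ~u)  //  ~t, ~((p -> p) -> ~u).
          branch 1.2.1 (add t, ((p -> p) -> ~u)):
            ((p -> p) -> ~u): β-rule — branch into ~(p -> p)  //  ~u.
              branch 1.2.1.1 (add ~(p -> p)):
                ~(p -> p): α-rule — add p, ~p.
                × closes — contains both p and ~p.
              branch 1.2.1.2 (add ~u):
                × closes — contains both u and ~u.
          branch 1.2.2 (add ~t, ~((p -> p) -> ~u)):
            ~((p -> p) -> ~u): α-rule — add (p -> p), ~~u.
            (p -> p): β-rule — branch into ~p  //  p.
              branch 1.2.2.1 (add ~p):
                ○ open, literals {p=F, q=T, s=T, t=F, u=T}.
              branch 1.2.2.2 (add p):
                ○ open, literals {p=T, q=T, s=T, t=F, u=T}.
  branch 2 (add (q & (u <-> s))):
    (q & (u <-> s)): α-rule — add q, (u <-> s).
    (u <-> s): β-rule — branch into u, s  //  ~u, ~s.
      branch 2.1 (add u, s):
        ○ open, literals {q=T, s=T, u=T}.
      branch 2.2 (add ~u, ~s):
        ○ open, literals {q=T, s=F, u=F}.
4 branches closed, 4 open.
Each open branch fixes some atoms; the unmentioned ones are free. Counting distinct full assignments: branch {p=F, q=T, s=T, t=F, u=T} (r) contributes 2 new; branch {p=T, q=T, s=T, t=F, u=T} (r) contributes 2 new; branch {q=T, s=T, u=T} (p, r, t) contributes 4 new; branch {q=T, s=F, u=F} (p, r, t) contributes 8 new. Total: 16.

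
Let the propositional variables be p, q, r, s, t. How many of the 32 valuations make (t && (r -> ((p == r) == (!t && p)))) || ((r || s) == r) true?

28

Initial set: {((t && (r -> ((p == r) == (!t && p)))) || ((r || s) == r))}.
((t && (r -> ((p == r) == (!t && p)))) || ((r || s) == r)): β-rule — branch into (t && (r -> ((p == r) == (!t && p))))  //  ((r || s) == r).
  branch 1 (add (t && (r -> ((p == r) == (!t && p))))):
    (t && (r -> ((p == r) == (!t && p)))): α-rule — add t, (r -> ((p == r) == (!t && p))).
    (r -> ((p == r) == (!t && p))): β-rule — branch into !r  //  ((p == r) == (!t && p)).
      branch 1.1 (add !r):
        ○ open, literals {r=false, t=true}.
      branch 1.2 (add ((p == r) == (!t && p))):
        ((p == r) == (!t && p)): β-rule — branch into (p == r), (!t && p)  //  !(p == r), !(!t && p).
          branch 1.2.1 (add (p == r), (!t && p)):
            (!t && p): α-rule — add !t, p.
            × closes — contains both t and !t.
          branch 1.2.2 (add !(p == r), !(!t && p)):
            !(p == r): β-rule — branch into p, !r  //  !p, r.
              branch 1.2.2.1 (add p, !r):
                !(!t && p): β-rule — branch into !!t  //  !p.
                  branch 1.2.2.1.1 (add !!t):
                    ○ open, literals {p=true, r=false, t=true}.
                  branch 1.2.2.1.2 (add !p):
                    × closes — contains both p and !p.
              branch 1.2.2.2 (add !p, r):
                !(!t && p): β-rule — branch into !!t  //  !p.
                  branch 1.2.2.2.1 (add !!t):
                    ○ open, literals {p=false, r=true, t=true}.
                  branch 1.2.2.2.2 (add !p):
                    ○ open, literals {p=false, r=true, t=true}.
  branch 2 (add ((r || s) == r)):
    ((r || s) == r): β-rule — branch into (r || s), r  //  !(r || s), !r.
      branch 2.1 (add (r || s), r):
        (r || s): β-rule — branch into r  //  s.
          branch 2.1.1 (add r):
            ○ open, literals {r=true}.
          branch 2.1.2 (add s):
            ○ open, literals {r=true, s=true}.
      branch 2.2 (add !(r || s), !r):
        !(r || s): α-rule — add !r, !s.
        ○ open, literals {r=false, s=false}.
2 branches closed, 7 open.
Each open branch fixes some atoms; the unmentioned ones are free. Counting distinct full assignments: branch {r=false, t=true} (p, q, s) contributes 8 new; branch {p=true, r=false, t=true} (q, s) contributes 0 new; branch {p=false, r=true, t=true} (q, s) contributes 4 new; branch {p=false, r=true, t=true} (q, s) contributes 0 new; branch {r=true} (p, q, s, t) contributes 12 new; branch {r=true, s=true} (p, q, t) contributes 0 new; branch {r=false, s=false} (p, q, t) contributes 4 new. Total: 28.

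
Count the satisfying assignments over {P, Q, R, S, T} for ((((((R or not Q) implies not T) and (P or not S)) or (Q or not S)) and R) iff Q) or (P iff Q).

Initial set: {(((((((R or not Q) implies not T) and (P or not S)) or (Q or not S)) and R) iff Q) or (P iff Q))}.
(((((((R or not Q) implies not T) and (P or not S)) or (Q or not S)) and R) iff Q) or (P iff Q)): β-rule — branch into ((((((R or not Q) implies not T) and (P or not S)) or (Q or not S)) and R) iff Q)  //  (P iff Q).
  branch 1 (add ((((((R or not Q) implies not T) and (P or not S)) or (Q or not S)) and R) iff Q)):
    ((((((R or not Q) implies not T) and (P or not S)) or (Q or not S)) and R) iff Q): β-rule — branch into (((((R or not Q) implies not T) and (P or not S)) or (Q or not S)) and R), Q  //  not (((((R or not Q) implies not T) and (P or not S)) or (Q or not S)) and R), not Q.
      branch 1.1 (add (((((R or not Q) implies not T) and (P or not S)) or (Q or not S)) and R), Q):
        (((((R or not Q) implies not T) and (P or not S)) or (Q or not S)) and R): α-rule — add ((((R or not Q) implies not T) and (P or not S)) or (Q or not S)), R.
        ((((R or not Q) implies not T) and (P or not S)) or (Q or not S)): β-rule — branch into (((R or not Q) implies not T) and (P or not S))  //  (Q or not S).
          branch 1.1.1 (add (((R or not Q) implies not T) and (P or not S))):
            (((R or not Q) implies not T) and (P or not S)): α-rule — add ((R or not Q) implies not T), (P or not S).
            ((R or not Q) implies not T): β-rule — branch into not (R or not Q)  //  not T.
              branch 1.1.1.1 (add not (R or not Q)):
                not (R or not Q): α-rule — add not R, not not Q.
                × closes — contains both R and not R.
              branch 1.1.1.2 (add not T):
                (P or not S): β-rule — branch into P  //  not S.
                  branch 1.1.1.2.1 (add P):
                    ○ open, literals {P=true, Q=true, R=true, T=false}.
                  branch 1.1.1.2.2 (add not S):
                    ○ open, literals {Q=true, R=true, S=false, T=false}.
          branch 1.1.2 (add (Q or not S)):
            (Q or not S): β-rule — branch into Q  //  not S.
              branch 1.1.2.1 (add Q):
                ○ open, literals {Q=true, R=true}.
              branch 1.1.2.2 (add not S):
                ○ open, literals {Q=true, R=true, S=false}.
      branch 1.2 (add not (((((R or not Q) implies not T) and (P or not S)) or (Q or not S)) and R), not Q):
        not (((((R or not Q) implies not T) and (P or not S)) or (Q or not S)) and R): β-rule — branch into not ((((R or not Q) implies not T) and (P or not S)) or (Q or not S))  //  not R.
          branch 1.2.1 (add not ((((R or not Q) implies not T) and (P or not S)) or (Q or not S))):
            not ((((R or not Q) implies not T) and (P or not S)) or (Q or not S)): α-rule — add not (((R or not Q) implies not T) and (P or not S)), not (Q or not S).
            not (Q or not S): α-rule — add not Q, not not S.
            not (((R or not Q) implies not T) and (P or not S)): β-rule — branch into not ((R or not Q) implies not T)  //  not (P or not S).
              branch 1.2.1.1 (add not ((R or not Q) implies not T)):
                not ((R or not Q) implies not T): α-rule — add (R or not Q), not not T.
                (R or not Q): β-rule — branch into R  //  not Q.
                  branch 1.2.1.1.1 (add R):
                    ○ open, literals {Q=false, R=true, S=true, T=true}.
                  branch 1.2.1.1.2 (add not Q):
                    ○ open, literals {Q=false, S=true, T=true}.
              branch 1.2.1.2 (add not (P or not S)):
                not (P or not S): α-rule — add not P, not not S.
                ○ open, literals {P=false, Q=false, S=true}.
          branch 1.2.2 (add not R):
            ○ open, literals {Q=false, R=false}.
  branch 2 (add (P iff Q)):
    (P iff Q): β-rule — branch into P, Q  //  not P, not Q.
      branch 2.1 (add P, Q):
        ○ open, literals {P=true, Q=true}.
      branch 2.2 (add not P, not Q):
        ○ open, literals {P=false, Q=false}.
1 branch closed, 10 open.
Each open branch fixes some atoms; the unmentioned ones are free. Counting distinct full assignments: branch {P=true, Q=true, R=true, T=false} (S) contributes 2 new; branch {Q=true, R=true, S=false, T=false} (P) contributes 1 new; branch {Q=true, R=true} (P, S, T) contributes 5 new; branch {Q=true, R=true, S=false} (P, T) contributes 0 new; branch {Q=false, R=true, S=true, T=true} (P) contributes 2 new; branch {Q=false, S=true, T=true} (P, R) contributes 2 new; branch {P=false, Q=false, S=true} (R, T) contributes 2 new; branch {Q=false, R=false} (P, S, T) contributes 5 new; branch {P=true, Q=true} (R, S, T) contributes 4 new; branch {P=false, Q=false} (R, S, T) contributes 2 new. Total: 25.

25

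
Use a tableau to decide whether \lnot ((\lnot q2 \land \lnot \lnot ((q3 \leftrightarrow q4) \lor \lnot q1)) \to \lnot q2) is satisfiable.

Unsatisfiable

Initial set: {\lnot ((\lnot q2 \land \lnot \lnot ((q3 \leftrightarrow q4) \lor \lnot q1)) \to \lnot q2)}.
\lnot ((\lnot q2 \land \lnot \lnot ((q3 \leftrightarrow q4) \lor \lnot q1)) \to \lnot q2): α-rule — add (\lnot q2 \land \lnot \lnot ((q3 \leftrightarrow q4) \lor \lnot q1)), \lnot \lnot q2.
(\lnot q2 \land \lnot \lnot ((q3 \leftrightarrow q4) \lor \lnot q1)): α-rule — add \lnot q2, \lnot \lnot ((q3 \leftrightarrow q4) \lor \lnot q1).
× closes — contains both q2 and \lnot q2.
All 1 branch closes.
Every branch closed; the formula is unsatisfiable.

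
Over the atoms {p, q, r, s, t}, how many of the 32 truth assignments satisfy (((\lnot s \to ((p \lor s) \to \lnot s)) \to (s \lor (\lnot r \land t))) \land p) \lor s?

18

Initial set: {((((\lnot s \to ((p \lor s) \to \lnot s)) \to (s \lor (\lnot r \land t))) \land p) \lor s)}.
((((\lnot s \to ((p \lor s) \to \lnot s)) \to (s \lor (\lnot r \land t))) \land p) \lor s): β-rule — branch into (((\lnot s \to ((p \lor s) \to \lnot s)) \to (s \lor (\lnot r \land t))) \land p)  //  s.
  branch 1 (add (((\lnot s \to ((p \lor s) \to \lnot s)) \to (s \lor (\lnot r \land t))) \land p)):
    (((\lnot s \to ((p \lor s) \to \lnot s)) \to (s \lor (\lnot r \land t))) \land p): α-rule — add ((\lnot s \to ((p \lor s) \to \lnot s)) \to (s \lor (\lnot r \land t))), p.
    ((\lnot s \to ((p \lor s) \to \lnot s)) \to (s \lor (\lnot r \land t))): β-rule — branch into \lnot (\lnot s \to ((p \lor s) \to \lnot s))  //  (s \lor (\lnot r \land t)).
      branch 1.1 (add \lnot (\lnot s \to ((p \lor s) \to \lnot s))):
        \lnot (\lnot s \to ((p \lor s) \to \lnot s)): α-rule — add \lnot s, \lnot ((p \lor s) \to \lnot s).
        \lnot ((p \lor s) \to \lnot s): α-rule — add (p \lor s), \lnot \lnot s.
        × closes — contains both s and \lnot s.
      branch 1.2 (add (s \lor (\lnot r \land t))):
        (s \lor (\lnot r \land t)): β-rule — branch into s  //  (\lnot r \land t).
          branch 1.2.1 (add s):
            ○ open, literals {p=1, s=1}.
          branch 1.2.2 (add (\lnot r \land t)):
            (\lnot r \land t): α-rule — add \lnot r, t.
            ○ open, literals {p=1, r=0, t=1}.
  branch 2 (add s):
    ○ open, literals {s=1}.
1 branch closed, 3 open.
Each open branch fixes some atoms; the unmentioned ones are free. Counting distinct full assignments: branch {p=1, s=1} (q, r, t) contributes 8 new; branch {p=1, r=0, t=1} (q, s) contributes 2 new; branch {s=1} (p, q, r, t) contributes 8 new. Total: 18.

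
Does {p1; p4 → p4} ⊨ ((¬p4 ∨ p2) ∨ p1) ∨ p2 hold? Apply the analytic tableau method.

Yes

Initial set: {p1; (p4 → p4); ¬(((¬p4 ∨ p2) ∨ p1) ∨ p2)}.
¬(((¬p4 ∨ p2) ∨ p1) ∨ p2): α-rule — add ¬((¬p4 ∨ p2) ∨ p1), ¬p2.
¬((¬p4 ∨ p2) ∨ p1): α-rule — add ¬(¬p4 ∨ p2), ¬p1.
× closes — contains both p1 and ¬p1.
All 1 branch closes.
Every branch closed, so the premises entail the conclusion.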